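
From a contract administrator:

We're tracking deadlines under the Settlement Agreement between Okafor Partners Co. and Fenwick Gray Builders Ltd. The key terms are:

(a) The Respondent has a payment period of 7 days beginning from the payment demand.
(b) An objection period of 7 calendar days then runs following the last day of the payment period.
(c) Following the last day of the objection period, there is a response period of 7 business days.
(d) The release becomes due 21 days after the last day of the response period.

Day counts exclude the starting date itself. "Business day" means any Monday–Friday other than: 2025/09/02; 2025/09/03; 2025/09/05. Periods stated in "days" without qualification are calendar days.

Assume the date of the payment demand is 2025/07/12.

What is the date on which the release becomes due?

The last day of the payment period: 7 calendar days after 2025/07/12 is 2025/07/19.
The last day of the objection period: 2025/07/19 + 7 days = 2025/07/26.
The last day of the response period: 7 business days after Saturday, 2025/07/26, skipping weekends — Jul 28, Jul 29, Jul 30, Jul 31, Aug 1, Aug 4, Aug 5 — lands on Tuesday, 2025/08/05.
The date on which the release becomes due: 21 calendar days after 2025/08/05 is 2025/08/26.

2025/08/26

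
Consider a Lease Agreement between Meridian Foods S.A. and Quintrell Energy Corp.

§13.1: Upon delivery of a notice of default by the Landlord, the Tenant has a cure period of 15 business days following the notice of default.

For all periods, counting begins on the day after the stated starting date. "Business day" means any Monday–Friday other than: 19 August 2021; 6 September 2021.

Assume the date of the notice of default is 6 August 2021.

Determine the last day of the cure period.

From Friday, 6 August 2021, 15 business days (Aug 9, Aug 10, Aug 11, Aug 12, …, Aug 26, Aug 27, Aug 30, skipping weekends and the listed holiday on Aug 19) brings us to Monday, 30 August 2021, which is the last day of the cure period.

30 August 2021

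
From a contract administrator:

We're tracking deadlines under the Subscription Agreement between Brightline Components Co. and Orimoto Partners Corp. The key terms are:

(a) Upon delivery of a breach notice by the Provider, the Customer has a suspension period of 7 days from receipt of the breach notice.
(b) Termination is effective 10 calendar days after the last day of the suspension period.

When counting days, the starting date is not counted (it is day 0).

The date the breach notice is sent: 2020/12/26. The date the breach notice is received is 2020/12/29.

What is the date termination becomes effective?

Adding 7 calendar days to 2020/12/29 gives 2021/01/05, which is the last day of the suspension period.
The date termination becomes effective: 2021/01/05 + 10 days = 2021/01/15.

2021/01/15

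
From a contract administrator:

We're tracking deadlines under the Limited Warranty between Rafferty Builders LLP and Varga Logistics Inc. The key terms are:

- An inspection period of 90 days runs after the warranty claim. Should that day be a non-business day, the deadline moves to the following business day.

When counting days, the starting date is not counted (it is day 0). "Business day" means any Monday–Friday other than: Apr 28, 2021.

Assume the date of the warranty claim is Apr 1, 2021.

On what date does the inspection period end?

Jun 30, 2021

Adding 90 calendar days to Apr 1, 2021 gives Jun 30, 2021, which is the last day of the inspection period. Jun 30, 2021 is a Wednesday and is not a listed holiday, so no roll-forward applies.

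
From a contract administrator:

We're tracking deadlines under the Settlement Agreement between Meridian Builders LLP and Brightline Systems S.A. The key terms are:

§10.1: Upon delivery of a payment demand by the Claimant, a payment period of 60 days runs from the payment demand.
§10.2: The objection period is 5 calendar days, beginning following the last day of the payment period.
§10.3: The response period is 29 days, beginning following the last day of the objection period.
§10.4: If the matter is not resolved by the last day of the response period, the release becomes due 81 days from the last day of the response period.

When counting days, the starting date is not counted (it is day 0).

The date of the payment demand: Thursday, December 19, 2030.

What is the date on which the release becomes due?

June 12, 2031

The last day of the payment period: December 19, 2030 + 60 days = February 17, 2031.
The last day of the objection period: 5 calendar days after February 17, 2031 is February 22, 2031.
The last day of the response period: February 22, 2031 + 29 days = March 23, 2031.
The date on which the release becomes due: March 23, 2031 + 81 days = June 12, 2031.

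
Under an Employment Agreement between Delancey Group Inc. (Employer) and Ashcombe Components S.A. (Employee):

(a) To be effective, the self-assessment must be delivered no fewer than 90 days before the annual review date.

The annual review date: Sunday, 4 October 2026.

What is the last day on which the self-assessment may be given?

6 July 2026

4 October 2026 minus 90 days is 6 July 2026.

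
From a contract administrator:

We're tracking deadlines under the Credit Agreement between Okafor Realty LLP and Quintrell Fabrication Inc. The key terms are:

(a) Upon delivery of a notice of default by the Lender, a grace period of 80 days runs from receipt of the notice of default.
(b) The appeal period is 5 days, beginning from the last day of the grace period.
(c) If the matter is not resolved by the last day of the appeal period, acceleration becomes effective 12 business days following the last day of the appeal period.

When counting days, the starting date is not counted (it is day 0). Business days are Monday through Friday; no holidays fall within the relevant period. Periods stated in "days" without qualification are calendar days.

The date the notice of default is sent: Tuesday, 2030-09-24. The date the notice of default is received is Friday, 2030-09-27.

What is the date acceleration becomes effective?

Adding 80 calendar days to 2030-09-27 gives 2030-12-16, which is the last day of the grace period.
Adding 5 calendar days to 2030-12-16 gives 2030-12-21, which is the last day of the appeal period.
From Saturday, 2030-12-21, 12 business days (Dec 23, Dec 24, Dec 25, Dec 26, …, Jan 3, Jan 6, Jan 7, skipping weekends) brings us to Tuesday, 2031-01-07, which is the date acceleration becomes effective.

2031-01-07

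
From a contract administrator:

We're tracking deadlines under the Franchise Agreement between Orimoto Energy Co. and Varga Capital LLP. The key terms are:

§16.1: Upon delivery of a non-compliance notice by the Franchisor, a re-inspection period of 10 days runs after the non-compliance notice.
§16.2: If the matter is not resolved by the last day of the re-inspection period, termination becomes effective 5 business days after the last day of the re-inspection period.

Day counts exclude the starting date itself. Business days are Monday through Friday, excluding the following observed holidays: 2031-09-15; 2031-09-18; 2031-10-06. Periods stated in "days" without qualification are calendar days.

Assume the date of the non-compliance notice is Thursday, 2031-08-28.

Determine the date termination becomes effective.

2031-09-12

Adding 10 calendar days to 2031-08-28 gives 2031-09-07, which is the last day of the re-inspection period.
The date termination becomes effective: 5 business days after Sunday, 2031-09-07, skipping weekends — Sep 8, Sep 9, Sep 10, Sep 11, Sep 12 — lands on Friday, 2031-09-12.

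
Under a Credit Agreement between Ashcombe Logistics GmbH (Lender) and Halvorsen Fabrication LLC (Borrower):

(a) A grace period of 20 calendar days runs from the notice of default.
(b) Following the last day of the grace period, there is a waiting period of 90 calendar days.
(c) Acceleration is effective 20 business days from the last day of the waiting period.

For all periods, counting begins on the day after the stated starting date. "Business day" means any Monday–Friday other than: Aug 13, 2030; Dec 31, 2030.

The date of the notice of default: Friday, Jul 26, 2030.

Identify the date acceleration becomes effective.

Dec 11, 2030

The last day of the grace period: Jul 26, 2030 + 20 days = Aug 15, 2030.
Adding 90 calendar days to Aug 15, 2030 gives Nov 13, 2030, which is the last day of the waiting period.
The date acceleration becomes effective: 20 business days after Wednesday, Nov 13, 2030, skipping weekends — Nov 14, Nov 15, Nov 18, Nov 19, …, Dec 9, Dec 10, Dec 11 — lands on Wednesday, Dec 11, 2030.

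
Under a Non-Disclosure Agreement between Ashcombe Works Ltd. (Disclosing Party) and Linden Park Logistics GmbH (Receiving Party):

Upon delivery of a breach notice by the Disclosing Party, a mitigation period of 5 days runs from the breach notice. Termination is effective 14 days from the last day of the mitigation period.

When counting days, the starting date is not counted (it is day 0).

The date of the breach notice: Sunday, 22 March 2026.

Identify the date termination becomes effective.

10 April 2026

The last day of the mitigation period: 5 calendar days after 22 March 2026 is 27 March 2026.
The date termination becomes effective: 27 March 2026 + 14 days = 10 April 2026.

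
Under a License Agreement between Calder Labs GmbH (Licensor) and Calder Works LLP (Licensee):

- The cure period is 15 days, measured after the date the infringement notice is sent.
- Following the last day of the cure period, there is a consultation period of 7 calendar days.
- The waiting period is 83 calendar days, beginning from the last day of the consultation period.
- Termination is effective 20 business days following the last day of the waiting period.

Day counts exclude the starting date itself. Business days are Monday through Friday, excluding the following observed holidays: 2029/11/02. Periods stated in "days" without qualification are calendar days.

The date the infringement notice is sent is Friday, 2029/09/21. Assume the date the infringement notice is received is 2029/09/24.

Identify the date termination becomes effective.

2030/02/01

Adding 15 calendar days to 2029/09/21 gives 2029/10/06, which is the last day of the cure period.
Adding 7 calendar days to 2029/10/06 gives 2029/10/13, which is the last day of the consultation period.
Adding 83 calendar days to 2029/10/13 gives 2030/01/04, which is the last day of the waiting period.
The date termination becomes effective: 20 business days after Friday, 2030/01/04, skipping weekends — Jan 7, Jan 8, Jan 9, Jan 10, …, Jan 30, Jan 31, Feb 1 — lands on Friday, 2030/02/01.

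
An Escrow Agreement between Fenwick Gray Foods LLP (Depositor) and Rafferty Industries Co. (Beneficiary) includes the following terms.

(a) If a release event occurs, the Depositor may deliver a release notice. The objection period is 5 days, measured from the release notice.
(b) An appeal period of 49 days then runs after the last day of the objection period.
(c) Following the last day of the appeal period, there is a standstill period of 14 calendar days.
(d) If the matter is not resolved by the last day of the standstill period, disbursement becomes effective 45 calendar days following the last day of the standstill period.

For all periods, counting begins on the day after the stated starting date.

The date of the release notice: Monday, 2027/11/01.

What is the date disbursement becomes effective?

The last day of the objection period: 2027/11/01 + 5 days = 2027/11/06.
Adding 49 calendar days to 2027/11/06 gives 2027/12/25, which is the last day of the appeal period.
Adding 14 calendar days to 2027/12/25 gives 2028/01/08, which is the last day of the standstill period.
Adding 45 calendar days to 2028/01/08 gives 2028/02/22, which is the date disbursement becomes effective.

2028/02/22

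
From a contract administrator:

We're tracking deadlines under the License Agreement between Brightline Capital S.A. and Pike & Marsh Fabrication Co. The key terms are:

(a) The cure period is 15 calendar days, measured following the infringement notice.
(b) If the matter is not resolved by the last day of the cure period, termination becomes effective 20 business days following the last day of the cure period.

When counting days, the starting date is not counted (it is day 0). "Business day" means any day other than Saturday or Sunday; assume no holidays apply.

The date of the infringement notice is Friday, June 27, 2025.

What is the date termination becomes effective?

August 8, 2025

The last day of the cure period: June 27, 2025 + 15 days = July 12, 2025.
From Saturday, July 12, 2025, 20 business days (Jul 14, Jul 15, Jul 16, Jul 17, …, Aug 6, Aug 7, Aug 8, skipping weekends) brings us to Friday, August 8, 2025, which is the date termination becomes effective.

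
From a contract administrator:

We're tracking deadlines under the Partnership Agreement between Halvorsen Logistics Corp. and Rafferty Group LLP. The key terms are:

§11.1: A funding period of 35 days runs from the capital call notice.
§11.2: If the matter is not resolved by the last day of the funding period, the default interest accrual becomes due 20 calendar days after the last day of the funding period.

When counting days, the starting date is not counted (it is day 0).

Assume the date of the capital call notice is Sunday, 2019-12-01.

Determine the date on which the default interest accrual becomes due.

2020-01-25

The last day of the funding period: 35 calendar days after 2019-12-01 is 2020-01-05.
The date on which the default interest accrual becomes due: 20 calendar days after 2020-01-05 is 2020-01-25.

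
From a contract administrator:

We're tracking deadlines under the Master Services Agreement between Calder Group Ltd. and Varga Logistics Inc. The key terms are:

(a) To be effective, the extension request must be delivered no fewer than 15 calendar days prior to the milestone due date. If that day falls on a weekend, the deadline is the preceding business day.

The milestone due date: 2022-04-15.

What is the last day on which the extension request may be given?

2022-04-15 minus 15 days is 2022-03-31. That is a Thursday, so no adjustment is needed.

2022-03-31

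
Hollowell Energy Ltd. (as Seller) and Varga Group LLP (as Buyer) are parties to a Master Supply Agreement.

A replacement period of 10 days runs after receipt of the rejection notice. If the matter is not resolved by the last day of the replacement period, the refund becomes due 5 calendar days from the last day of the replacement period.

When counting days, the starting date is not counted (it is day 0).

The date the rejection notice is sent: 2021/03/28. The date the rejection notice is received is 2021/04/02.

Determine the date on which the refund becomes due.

2021/04/17

The last day of the replacement period: 2021/04/02 + 10 days = 2021/04/12.
The date on which the refund becomes due: 2021/04/12 + 5 days = 2021/04/17.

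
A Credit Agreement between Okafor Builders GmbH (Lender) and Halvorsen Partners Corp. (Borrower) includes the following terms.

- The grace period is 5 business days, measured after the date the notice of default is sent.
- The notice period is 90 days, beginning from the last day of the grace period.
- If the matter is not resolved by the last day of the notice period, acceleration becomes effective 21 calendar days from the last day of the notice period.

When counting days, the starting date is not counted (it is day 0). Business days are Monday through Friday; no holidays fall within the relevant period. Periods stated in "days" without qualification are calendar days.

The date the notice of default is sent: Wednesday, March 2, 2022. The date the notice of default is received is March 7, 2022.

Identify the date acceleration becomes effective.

June 28, 2022

From Wednesday, March 2, 2022, 5 business days (Mar 3, Mar 4, Mar 7, Mar 8, Mar 9, skipping weekends) brings us to Wednesday, March 9, 2022, which is the last day of the grace period.
The last day of the notice period: 90 calendar days after March 9, 2022 is June 7, 2022.
Adding 21 calendar days to June 7, 2022 gives June 28, 2022, which is the date acceleration becomes effective.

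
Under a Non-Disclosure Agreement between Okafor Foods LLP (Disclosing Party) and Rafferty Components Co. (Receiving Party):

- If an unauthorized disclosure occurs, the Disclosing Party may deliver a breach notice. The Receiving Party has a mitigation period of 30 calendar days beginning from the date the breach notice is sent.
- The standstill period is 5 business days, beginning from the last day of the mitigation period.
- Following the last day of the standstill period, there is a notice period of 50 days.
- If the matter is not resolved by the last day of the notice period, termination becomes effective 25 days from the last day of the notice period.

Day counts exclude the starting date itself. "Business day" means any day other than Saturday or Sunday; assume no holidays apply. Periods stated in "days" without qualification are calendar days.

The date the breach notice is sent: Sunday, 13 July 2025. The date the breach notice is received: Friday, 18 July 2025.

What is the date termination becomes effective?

Adding 30 calendar days to 13 July 2025 gives 12 August 2025, which is the last day of the mitigation period.
The last day of the standstill period: 5 business days after Tuesday, 12 August 2025, skipping weekends — Aug 13, Aug 14, Aug 15, Aug 18, Aug 19 — lands on Tuesday, 19 August 2025.
The last day of the notice period: 50 calendar days after 19 August 2025 is 8 October 2025.
Adding 25 calendar days to 8 October 2025 gives 2 November 2025, which is the date termination becomes effective.

2 November 2025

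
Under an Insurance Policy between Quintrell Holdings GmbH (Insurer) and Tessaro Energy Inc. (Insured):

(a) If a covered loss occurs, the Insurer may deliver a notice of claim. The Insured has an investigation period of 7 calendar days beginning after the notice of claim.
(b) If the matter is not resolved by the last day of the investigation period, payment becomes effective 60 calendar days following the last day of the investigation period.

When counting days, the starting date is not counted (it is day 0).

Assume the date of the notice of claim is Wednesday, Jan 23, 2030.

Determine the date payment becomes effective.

The last day of the investigation period: Jan 23, 2030 + 7 days = Jan 30, 2030.
The date payment becomes effective: 60 calendar days after Jan 30, 2030 is Mar 31, 2030.

Mar 31, 2030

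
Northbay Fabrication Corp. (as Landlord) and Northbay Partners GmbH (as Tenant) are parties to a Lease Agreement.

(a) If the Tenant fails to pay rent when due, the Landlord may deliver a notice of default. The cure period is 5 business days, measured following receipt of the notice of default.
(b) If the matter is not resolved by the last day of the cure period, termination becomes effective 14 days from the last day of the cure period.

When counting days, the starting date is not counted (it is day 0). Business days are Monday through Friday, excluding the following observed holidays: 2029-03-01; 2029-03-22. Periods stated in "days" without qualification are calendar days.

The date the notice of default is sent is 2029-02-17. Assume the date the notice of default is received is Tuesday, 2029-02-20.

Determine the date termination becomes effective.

The last day of the cure period: counting 5 business days from Tuesday, 2029-02-20 (Feb 21, Feb 22, Feb 23, Feb 26, Feb 27, skipping weekends) reaches Tuesday, 2029-02-27.
Adding 14 calendar days to 2029-02-27 gives 2029-03-13, which is the date termination becomes effective.

2029-03-13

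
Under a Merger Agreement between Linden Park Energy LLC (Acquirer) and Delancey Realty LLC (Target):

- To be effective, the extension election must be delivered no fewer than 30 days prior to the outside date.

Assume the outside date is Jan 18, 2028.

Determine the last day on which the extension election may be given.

Jan 18, 2028 minus 30 days is Dec 19, 2027.

Dec 19, 2027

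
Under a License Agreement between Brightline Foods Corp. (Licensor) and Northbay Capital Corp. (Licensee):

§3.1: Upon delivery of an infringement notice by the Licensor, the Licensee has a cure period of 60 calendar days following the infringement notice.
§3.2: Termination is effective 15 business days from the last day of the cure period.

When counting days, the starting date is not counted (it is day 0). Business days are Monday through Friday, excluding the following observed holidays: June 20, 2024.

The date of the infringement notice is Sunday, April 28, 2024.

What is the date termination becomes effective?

The last day of the cure period: April 28, 2024 + 60 days = June 27, 2024.
The date termination becomes effective: counting 15 business days from Thursday, June 27, 2024 (Jun 28, Jul 1, Jul 2, Jul 3, …, Jul 16, Jul 17, Jul 18, skipping weekends) reaches Thursday, July 18, 2024.

July 18, 2024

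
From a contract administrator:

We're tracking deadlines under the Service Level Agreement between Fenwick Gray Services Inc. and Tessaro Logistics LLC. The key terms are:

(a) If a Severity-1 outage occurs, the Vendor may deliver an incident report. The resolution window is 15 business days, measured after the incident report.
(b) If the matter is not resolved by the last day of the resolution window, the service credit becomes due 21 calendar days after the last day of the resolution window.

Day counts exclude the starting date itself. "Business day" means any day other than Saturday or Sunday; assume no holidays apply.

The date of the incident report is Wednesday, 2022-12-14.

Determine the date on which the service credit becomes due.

2023-01-25

The last day of the resolution window: counting 15 business days from Wednesday, 2022-12-14 (Dec 15, Dec 16, Dec 19, Dec 20, …, Jan 2, Jan 3, Jan 4, skipping weekends) reaches Wednesday, 2023-01-04.
The date on which the service credit becomes due: 21 calendar days after 2023-01-04 is 2023-01-25.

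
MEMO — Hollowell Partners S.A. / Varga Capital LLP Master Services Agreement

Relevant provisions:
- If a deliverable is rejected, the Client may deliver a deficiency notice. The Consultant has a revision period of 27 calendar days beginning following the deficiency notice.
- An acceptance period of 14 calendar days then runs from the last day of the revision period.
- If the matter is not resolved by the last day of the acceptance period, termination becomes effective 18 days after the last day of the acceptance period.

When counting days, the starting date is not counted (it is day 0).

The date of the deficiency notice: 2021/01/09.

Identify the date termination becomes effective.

The last day of the revision period: 27 calendar days after 2021/01/09 is 2021/02/05.
The last day of the acceptance period: 14 calendar days after 2021/02/05 is 2021/02/19.
Adding 18 calendar days to 2021/02/19 gives 2021/03/09, which is the date termination becomes effective.

2021/03/09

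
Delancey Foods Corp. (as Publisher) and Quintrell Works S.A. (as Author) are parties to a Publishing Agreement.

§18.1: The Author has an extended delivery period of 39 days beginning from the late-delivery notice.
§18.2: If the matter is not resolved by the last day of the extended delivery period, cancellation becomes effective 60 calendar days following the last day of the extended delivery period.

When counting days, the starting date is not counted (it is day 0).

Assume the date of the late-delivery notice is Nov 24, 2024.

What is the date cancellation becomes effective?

Mar 3, 2025

The last day of the extended delivery period: 39 calendar days after Nov 24, 2024 is Jan 2, 2025.
The date cancellation becomes effective: Jan 2, 2025 + 60 days = Mar 3, 2025.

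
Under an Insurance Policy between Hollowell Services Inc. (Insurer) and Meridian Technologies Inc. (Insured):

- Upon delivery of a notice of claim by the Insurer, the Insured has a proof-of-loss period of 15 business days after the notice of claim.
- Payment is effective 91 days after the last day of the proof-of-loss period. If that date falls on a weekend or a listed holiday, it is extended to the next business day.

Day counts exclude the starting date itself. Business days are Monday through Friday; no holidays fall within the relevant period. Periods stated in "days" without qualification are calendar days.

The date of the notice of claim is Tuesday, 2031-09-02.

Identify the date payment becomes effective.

2031-12-23

The last day of the proof-of-loss period: 15 business days after Tuesday, 2031-09-02, skipping weekends — Sep 3, Sep 4, Sep 5, Sep 8, …, Sep 19, Sep 22, Sep 23 — lands on Tuesday, 2031-09-23.
The date payment becomes effective: 2031-09-23 + 91 days = 2031-12-23. 2031-12-23 is a Tuesday, so no roll-forward applies.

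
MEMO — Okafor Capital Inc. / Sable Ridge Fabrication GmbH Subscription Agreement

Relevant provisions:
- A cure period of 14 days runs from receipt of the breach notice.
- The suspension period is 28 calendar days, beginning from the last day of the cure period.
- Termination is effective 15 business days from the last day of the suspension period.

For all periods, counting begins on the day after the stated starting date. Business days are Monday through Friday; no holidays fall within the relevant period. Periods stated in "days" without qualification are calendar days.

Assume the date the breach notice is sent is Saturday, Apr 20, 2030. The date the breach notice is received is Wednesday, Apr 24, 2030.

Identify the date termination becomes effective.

Adding 14 calendar days to Apr 24, 2030 gives May 8, 2030, which is the last day of the cure period.
Adding 28 calendar days to May 8, 2030 gives Jun 5, 2030, which is the last day of the suspension period.
The date termination becomes effective: counting 15 business days from Wednesday, Jun 5, 2030 (Jun 6, Jun 7, Jun 10, Jun 11, …, Jun 24, Jun 25, Jun 26, skipping weekends) reaches Wednesday, Jun 26, 2030.

Jun 26, 2030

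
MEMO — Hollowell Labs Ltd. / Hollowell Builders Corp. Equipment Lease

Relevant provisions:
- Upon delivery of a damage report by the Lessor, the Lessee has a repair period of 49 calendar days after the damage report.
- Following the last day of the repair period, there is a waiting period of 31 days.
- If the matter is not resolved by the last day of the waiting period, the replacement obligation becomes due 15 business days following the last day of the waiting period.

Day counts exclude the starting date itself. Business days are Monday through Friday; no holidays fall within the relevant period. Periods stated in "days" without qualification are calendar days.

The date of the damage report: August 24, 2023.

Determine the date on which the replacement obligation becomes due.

December 1, 2023

Adding 49 calendar days to August 24, 2023 gives October 12, 2023, which is the last day of the repair period.
The last day of the waiting period: 31 calendar days after October 12, 2023 is November 12, 2023.
The date on which the replacement obligation becomes due: counting 15 business days from Sunday, November 12, 2023 (Nov 13, Nov 14, Nov 15, Nov 16, …, Nov 29, Nov 30, Dec 1, skipping weekends) reaches Friday, December 1, 2023.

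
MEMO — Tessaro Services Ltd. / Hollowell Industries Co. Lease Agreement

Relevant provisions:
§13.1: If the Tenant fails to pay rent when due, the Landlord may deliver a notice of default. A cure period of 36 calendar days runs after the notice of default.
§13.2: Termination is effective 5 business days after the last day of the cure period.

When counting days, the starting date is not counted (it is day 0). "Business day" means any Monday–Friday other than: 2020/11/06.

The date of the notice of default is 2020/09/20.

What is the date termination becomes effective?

The last day of the cure period: 2020/09/20 + 36 days = 2020/10/26.
The date termination becomes effective: counting 5 business days from Monday, 2020/10/26 (Oct 27, Oct 28, Oct 29, Oct 30, Nov 2, skipping weekends) reaches Monday, 2020/11/02.

2020/11/02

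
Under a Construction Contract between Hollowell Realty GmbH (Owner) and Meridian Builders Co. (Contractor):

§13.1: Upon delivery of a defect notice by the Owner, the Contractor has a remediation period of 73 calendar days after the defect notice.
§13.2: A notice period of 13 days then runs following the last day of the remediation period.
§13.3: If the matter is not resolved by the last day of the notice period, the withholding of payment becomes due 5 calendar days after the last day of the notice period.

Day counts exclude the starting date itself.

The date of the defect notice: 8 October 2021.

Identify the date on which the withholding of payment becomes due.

The last day of the remediation period: 8 October 2021 + 73 days = 20 December 2021.
Adding 13 calendar days to 20 December 2021 gives 2 January 2022, which is the last day of the notice period.
The date on which the withholding of payment becomes due: 2 January 2022 + 5 days = 7 January 2022.

7 January 2022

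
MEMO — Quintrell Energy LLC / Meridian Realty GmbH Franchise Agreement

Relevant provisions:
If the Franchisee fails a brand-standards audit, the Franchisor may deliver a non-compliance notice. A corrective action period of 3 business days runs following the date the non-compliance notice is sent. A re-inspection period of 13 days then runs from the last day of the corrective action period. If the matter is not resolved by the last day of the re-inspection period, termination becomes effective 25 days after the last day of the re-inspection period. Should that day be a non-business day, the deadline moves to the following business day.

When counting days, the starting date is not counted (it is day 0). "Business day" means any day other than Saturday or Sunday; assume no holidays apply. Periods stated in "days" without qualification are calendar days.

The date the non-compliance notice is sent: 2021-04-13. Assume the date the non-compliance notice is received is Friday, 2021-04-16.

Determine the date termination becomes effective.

The last day of the corrective action period: counting 3 business days from Tuesday, 2021-04-13 (Apr 14, Apr 15, Apr 16, skipping weekends) reaches Friday, 2021-04-16.
Adding 13 calendar days to 2021-04-16 gives 2021-04-29, which is the last day of the re-inspection period.
Adding 25 calendar days to 2021-04-29 gives 2021-05-24, which is the date termination becomes effective. 2021-05-24 is a Monday, so no roll-forward applies.

2021-05-24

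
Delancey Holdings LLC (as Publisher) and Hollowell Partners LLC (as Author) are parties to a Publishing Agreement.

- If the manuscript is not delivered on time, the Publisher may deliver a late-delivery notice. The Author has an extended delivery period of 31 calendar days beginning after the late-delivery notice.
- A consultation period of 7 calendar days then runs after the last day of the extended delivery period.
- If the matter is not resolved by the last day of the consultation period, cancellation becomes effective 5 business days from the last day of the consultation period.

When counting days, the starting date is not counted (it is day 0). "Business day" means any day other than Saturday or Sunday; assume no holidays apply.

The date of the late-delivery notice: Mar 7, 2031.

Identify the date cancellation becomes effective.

The last day of the extended delivery period: 31 calendar days after Mar 7, 2031 is Apr 7, 2031.
Adding 7 calendar days to Apr 7, 2031 gives Apr 14, 2031, which is the last day of the consultation period.
The date cancellation becomes effective: counting 5 business days from Monday, Apr 14, 2031 (Apr 15, Apr 16, Apr 17, Apr 18, Apr 21, skipping weekends) reaches Monday, Apr 21, 2031.

Apr 21, 2031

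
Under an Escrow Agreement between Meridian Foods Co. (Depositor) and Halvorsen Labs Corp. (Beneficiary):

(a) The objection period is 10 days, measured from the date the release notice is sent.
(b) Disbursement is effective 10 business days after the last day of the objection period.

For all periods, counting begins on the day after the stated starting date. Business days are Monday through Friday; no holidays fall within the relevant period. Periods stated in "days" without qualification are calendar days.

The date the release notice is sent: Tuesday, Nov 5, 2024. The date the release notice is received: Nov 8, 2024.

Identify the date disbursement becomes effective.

Adding 10 calendar days to Nov 5, 2024 gives Nov 15, 2024, which is the last day of the objection period.
The date disbursement becomes effective: 10 business days after Friday, Nov 15, 2024, skipping weekends — Nov 18, Nov 19, Nov 20, Nov 21, Nov 22, Nov 25, Nov 26, Nov 27, Nov 28, Nov 29 — lands on Friday, Nov 29, 2024.

Nov 29, 2024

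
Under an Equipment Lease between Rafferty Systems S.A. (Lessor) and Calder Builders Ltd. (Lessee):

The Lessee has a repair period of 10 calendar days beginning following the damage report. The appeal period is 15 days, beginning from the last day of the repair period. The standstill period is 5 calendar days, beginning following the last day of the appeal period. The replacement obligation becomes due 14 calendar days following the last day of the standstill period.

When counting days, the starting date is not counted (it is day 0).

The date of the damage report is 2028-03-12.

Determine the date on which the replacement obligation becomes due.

Adding 10 calendar days to 2028-03-12 gives 2028-03-22, which is the last day of the repair period.
The last day of the appeal period: 15 calendar days after 2028-03-22 is 2028-04-06.
The last day of the standstill period: 2028-04-06 + 5 days = 2028-04-11.
Adding 14 calendar days to 2028-04-11 gives 2028-04-25, which is the date on which the replacement obligation becomes due.

2028-04-25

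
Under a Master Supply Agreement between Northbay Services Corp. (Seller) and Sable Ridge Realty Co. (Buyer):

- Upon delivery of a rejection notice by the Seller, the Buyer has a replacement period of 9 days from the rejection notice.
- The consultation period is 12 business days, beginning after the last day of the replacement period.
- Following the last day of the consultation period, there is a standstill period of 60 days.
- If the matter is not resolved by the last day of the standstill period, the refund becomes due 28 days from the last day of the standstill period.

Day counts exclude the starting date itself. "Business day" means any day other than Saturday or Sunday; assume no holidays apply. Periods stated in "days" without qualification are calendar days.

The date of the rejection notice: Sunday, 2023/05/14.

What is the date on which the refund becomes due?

Adding 9 calendar days to 2023/05/14 gives 2023/05/23, which is the last day of the replacement period.
The last day of the consultation period: counting 12 business days from Tuesday, 2023/05/23 (May 24, May 25, May 26, May 29, …, Jun 6, Jun 7, Jun 8, skipping weekends) reaches Thursday, 2023/06/08.
The last day of the standstill period: 2023/06/08 + 60 days = 2023/08/07.
Adding 28 calendar days to 2023/08/07 gives 2023/09/04, which is the date on which the refund becomes due.

2023/09/04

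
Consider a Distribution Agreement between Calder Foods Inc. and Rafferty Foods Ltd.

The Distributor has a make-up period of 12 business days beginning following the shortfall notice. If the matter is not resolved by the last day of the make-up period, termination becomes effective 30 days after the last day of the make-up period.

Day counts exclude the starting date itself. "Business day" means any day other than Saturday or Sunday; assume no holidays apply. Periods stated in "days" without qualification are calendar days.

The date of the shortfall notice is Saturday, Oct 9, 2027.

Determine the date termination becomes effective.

Nov 25, 2027

The last day of the make-up period: 12 business days after Saturday, Oct 9, 2027, skipping weekends — Oct 11, Oct 12, Oct 13, Oct 14, …, Oct 22, Oct 25, Oct 26 — lands on Tuesday, Oct 26, 2027.
The date termination becomes effective: Oct 26, 2027 + 30 days = Nov 25, 2027.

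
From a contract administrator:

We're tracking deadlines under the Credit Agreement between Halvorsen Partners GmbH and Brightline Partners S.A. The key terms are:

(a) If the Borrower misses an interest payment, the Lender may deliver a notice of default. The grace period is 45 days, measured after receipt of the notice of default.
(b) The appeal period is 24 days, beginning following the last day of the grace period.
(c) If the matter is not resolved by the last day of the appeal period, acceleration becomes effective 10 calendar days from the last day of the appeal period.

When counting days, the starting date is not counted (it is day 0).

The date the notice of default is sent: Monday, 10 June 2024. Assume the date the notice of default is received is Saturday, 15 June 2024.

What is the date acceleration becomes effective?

2 September 2024

The last day of the grace period: 45 calendar days after 15 June 2024 is 30 July 2024.
The last day of the appeal period: 30 July 2024 + 24 days = 23 August 2024.
The date acceleration becomes effective: 23 August 2024 + 10 days = 2 September 2024.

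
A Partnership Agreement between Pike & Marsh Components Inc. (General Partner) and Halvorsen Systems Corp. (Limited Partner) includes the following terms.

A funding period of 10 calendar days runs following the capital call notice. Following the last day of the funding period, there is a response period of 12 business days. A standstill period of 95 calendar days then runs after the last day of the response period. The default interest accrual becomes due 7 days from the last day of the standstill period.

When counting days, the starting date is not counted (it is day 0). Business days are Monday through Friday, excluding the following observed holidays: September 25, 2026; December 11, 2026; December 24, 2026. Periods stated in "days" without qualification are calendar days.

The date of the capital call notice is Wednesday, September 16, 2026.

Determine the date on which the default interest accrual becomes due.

January 23, 2027

The last day of the funding period: September 16, 2026 + 10 days = September 26, 2026.
From Saturday, September 26, 2026, 12 business days (Sep 28, Sep 29, Sep 30, Oct 1, …, Oct 9, Oct 12, Oct 13, skipping weekends) brings us to Tuesday, October 13, 2026, which is the last day of the response period.
Adding 95 calendar days to October 13, 2026 gives January 16, 2027, which is the last day of the standstill period.
The date on which the default interest accrual becomes due: January 16, 2027 + 7 days = January 23, 2027.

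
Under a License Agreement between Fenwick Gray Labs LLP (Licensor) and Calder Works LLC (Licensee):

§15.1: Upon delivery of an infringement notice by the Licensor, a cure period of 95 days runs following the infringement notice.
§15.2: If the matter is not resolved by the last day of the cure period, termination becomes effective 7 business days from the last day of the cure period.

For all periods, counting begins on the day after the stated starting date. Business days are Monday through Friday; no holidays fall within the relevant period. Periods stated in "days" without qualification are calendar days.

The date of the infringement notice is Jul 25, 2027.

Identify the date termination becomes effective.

Nov 8, 2027

The last day of the cure period: Jul 25, 2027 + 95 days = Oct 28, 2027.
From Thursday, Oct 28, 2027, 7 business days (Oct 29, Nov 1, Nov 2, Nov 3, Nov 4, Nov 5, Nov 8, skipping weekends) brings us to Monday, Nov 8, 2027, which is the date termination becomes effective.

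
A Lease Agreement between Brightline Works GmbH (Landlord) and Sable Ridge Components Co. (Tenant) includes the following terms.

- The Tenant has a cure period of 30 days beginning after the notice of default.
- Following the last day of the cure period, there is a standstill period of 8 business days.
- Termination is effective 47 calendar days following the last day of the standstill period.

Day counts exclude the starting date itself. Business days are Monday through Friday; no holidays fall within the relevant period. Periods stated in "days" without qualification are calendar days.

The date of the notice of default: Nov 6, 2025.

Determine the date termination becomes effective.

Feb 2, 2026

Adding 30 calendar days to Nov 6, 2025 gives Dec 6, 2025, which is the last day of the cure period.
The last day of the standstill period: 8 business days after Saturday, Dec 6, 2025, skipping weekends — Dec 8, Dec 9, Dec 10, Dec 11, Dec 12, Dec 15, Dec 16, Dec 17 — lands on Wednesday, Dec 17, 2025.
The date termination becomes effective: 47 calendar days after Dec 17, 2025 is Feb 2, 2026.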